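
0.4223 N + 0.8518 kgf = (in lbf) 1.973. Check: 0.4223 N is already in N. 1 kgf = 9.80665 N, so 0.8518 kgf = 0.8518 * 9.80665 = 8.3533045 N. Sum: 0.4223 + 8.3533045 = 8.7756045 N. 1 lbf = 4.4482216 N, so 8.7756045 N = 8.7756045 / 4.4482216 = 1.9728344 lbf ≈ 1.973 lbf (4 s.f.).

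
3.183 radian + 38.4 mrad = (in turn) 3.183 radian = 3.183 rad. 1 mrad = 0.001 rad, so 38.4 mrad = 38.4 * 0.001 = 0.0384 rad. Sum: 3.183 + 0.0384 = 3.2214 rad. 1 turn = 6.2831853 rad, so 3.2214 rad = 3.2214 / 6.2831853 = 0.51270173 turn ≈ 0.5127 turn (4 s.f.). Final answer: 0.5127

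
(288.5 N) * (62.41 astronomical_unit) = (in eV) 288.5 N is already in N. 1 astronomical_unit = 1.4959787e+11 m, so 62.41 astronomical_unit = 62.41 * 1.4959787e+11 = 9.3364031e+12 m. Combine: 288.5 N * 9.3364031e+12 m = 2.6935523e+15 J. 1 eV = 1.6021766e-19 J, so 2.6935523e+15 J = 2.6935523e+15 / 1.6021766e-19 = 1.6811831e+34 eV ≈ 1.681e+34 eV (4 s.f.). Final answer: 1.681e+34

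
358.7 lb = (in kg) 1 lb = 0.45359237 kg, so 358.7 lb = 358.7 * 0.45359237 = 162.70358 kg. Result: 162.70358 kg ≈ 162.7 kg (4 s.f.). Final answer: 162.7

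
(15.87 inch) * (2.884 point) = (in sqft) 1 inch = 0.0254 m, so 15.87 inch = 15.87 * 0.0254 = 0.403098 m. 1 point = 0.00035277778 m, so 2.884 point = 2.884 * 0.00035277778 = 0.0010174111 m. Combine: 0.403098 m * 0.0010174111 m = 0.00041011638 m^2. 1 sqft = 0.09290304 m^2, so 0.00041011638 m^2 = 0.00041011638 / 0.09290304 = 0.004414456 sqft ≈ 0.004414 sqft (4 s.f.). Final answer: 0.004414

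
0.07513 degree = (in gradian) 0.08348. Check: 1 degree = 0.017453293 rad, so 0.07513 degree = 0.07513 * 0.017453293 = 0.0013112659 rad. 1 gradian = 0.015707963 rad, so 0.0013112659 rad = 0.0013112659 / 0.015707963 = 0.083477778 gradian ≈ 0.08348 gradian (4 s.f.).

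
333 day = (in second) 2.877e+07. Check: 1 day = 86400 s, so 333 day = 333 * 86400 = 28771200 s. 28771200 s = 28771200 second ≈ 2.877e+07 second (4 s.f.).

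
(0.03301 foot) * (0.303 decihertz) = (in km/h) 0.001098. Check: 1 foot = 0.3048 m, so 0.03301 foot = 0.03301 * 0.3048 = 0.010061448 m. 1 decihertz = 0.1 Hz, so 0.303 decihertz = 0.303 * 0.1 = 0.0303 Hz. Combine: 0.010061448 m * 0.0303 Hz = 0.00030486187 m/s. 1 km/h = 0.27777778 m/s, so 0.00030486187 m/s = 0.00030486187 / 0.27777778 = 0.0010975027 km/h ≈ 0.001098 km/h (4 s.f.).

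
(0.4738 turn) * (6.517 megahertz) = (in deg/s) 1 turn = 6.2831853 rad, so 0.4738 turn = 0.4738 * 6.2831853 = 2.9769732 rad. 1 megahertz = 1000000 Hz, so 6.517 megahertz = 6.517 * 1000000 = 6517000 Hz. Combine: 2.9769732 rad * 6517000 Hz = 19400934 rad/s. 1 deg/s = 0.017453293 rad/s, so 19400934 rad/s = 19400934 / 0.017453293 = 1.1115917e+09 deg/s ≈ 1.112e+09 deg/s (4 s.f.). Final answer: 1.112e+09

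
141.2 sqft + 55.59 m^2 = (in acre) 0.01698. Check: 1 sqft = 0.09290304 m^2, so 141.2 sqft = 141.2 * 0.09290304 = 13.117909 m^2. 55.59 m^2 is already in m^2. Sum: 13.117909 + 55.59 = 68.707909 m^2. 1 acre = 4046.8564 m^2, so 68.707909 m^2 = 68.707909 / 4046.8564 = 0.016978094 acre ≈ 0.01698 acre (4 s.f.).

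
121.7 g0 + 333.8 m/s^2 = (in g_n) 155.7. Check: 1 g0 = 9.80665 m/s^2, so 121.7 g0 = 121.7 * 9.80665 = 1193.4693 m/s^2. 333.8 m/s^2 is already in m/s^2. Sum: 1193.4693 + 333.8 = 1527.2693 m/s^2. 1 g_n = 9.80665 m/s^2, so 1527.2693 m/s^2 = 1527.2693 / 9.80665 = 155.73813 g_n ≈ 155.7 g_n (4 s.f.).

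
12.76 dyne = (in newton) 1 dyne = 1e-05 N, so 12.76 dyne = 12.76 * 1e-05 = 0.0001276 N. 0.0001276 N = 0.0001276 newton. Final answer: 0.0001276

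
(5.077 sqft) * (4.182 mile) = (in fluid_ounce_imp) 1 sqft = 0.09290304 m^2, so 5.077 sqft = 5.077 * 0.09290304 = 0.47166873 m^2. 1 mile = 1609.344 m, so 4.182 mile = 4.182 * 1609.344 = 6730.2766 m. Combine: 0.47166873 m^2 * 6730.2766 m = 3174.461 m^3. 1 fluid_ounce_imp = 2.8413063e-05 m^3, so 3174.461 m^3 = 3174.461 / 2.8413063e-05 = 1.1172541e+08 fluid_ounce_imp ≈ 1.117e+08 fluid_ounce_imp (4 s.f.). Final answer: 1.117e+08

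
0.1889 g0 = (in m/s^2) 1.852. Check: 1 g0 = 9.80665 m/s^2, so 0.1889 g0 = 0.1889 * 9.80665 = 1.8524762 m/s^2. Result: 1.8524762 m/s^2 ≈ 1.852 m/s^2 (4 s.f.).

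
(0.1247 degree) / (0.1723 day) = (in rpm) 1 degree = 0.017453293 rad, so 0.1247 degree = 0.1247 * 0.017453293 = 0.0021764256 rad. 1 day = 86400 s, so 0.1723 day = 0.1723 * 86400 = 14886.72 s. Combine: 0.0021764256 rad / 14886.72 s = 1.4619913e-07 rad/s. 1 rpm = 0.10471976 rad/s, so 1.4619913e-07 rad/s = 1.4619913e-07 / 0.10471976 = 1.3960989e-06 rpm ≈ 1.396e-06 rpm (4 s.f.). Final answer: 1.396e-06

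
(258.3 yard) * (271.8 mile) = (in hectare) 1.033e+04. Check: 1 yard = 0.9144 m, so 258.3 yard = 258.3 * 0.9144 = 236.18952 m. 1 mile = 1609.344 m, so 271.8 mile = 271.8 * 1609.344 = 437419.7 m. Combine: 236.18952 m * 437419.7 m = 1.0331395e+08 m^2. 1 hectare = 10000 m^2, so 1.0331395e+08 m^2 = 1.0331395e+08 / 10000 = 10331.395 hectare ≈ 1.033e+04 hectare (4 s.f.).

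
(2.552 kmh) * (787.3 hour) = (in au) 1.343e-05. Check: 1 kmh = 0.27777778 m/s, so 2.552 kmh = 2.552 * 0.27777778 = 0.70888889 m/s. 1 hour = 3600 s, so 787.3 hour = 787.3 * 3600 = 2834280 s. Combine: 0.70888889 m/s * 2834280 s = 2009189.6 m. 1 au = 1.4959787e+11 m, so 2009189.6 m = 2009189.6 / 1.4959787e+11 = 1.3430603e-05 au ≈ 1.343e-05 au (4 s.f.).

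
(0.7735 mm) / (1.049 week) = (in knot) 2.37e-09. Check: 1 mm = 0.001 m, so 0.7735 mm = 0.7735 * 0.001 = 0.0007735 m. 1 week = 604800 s, so 1.049 week = 1.049 * 604800 = 634435.2 s. Combine: 0.0007735 m / 634435.2 s = 1.2191946e-09 m/s. 1 knot = 0.51444444 m/s, so 1.2191946e-09 m/s = 1.2191946e-09 / 0.51444444 = 2.3699248e-09 knot ≈ 2.37e-09 knot (4 s.f.).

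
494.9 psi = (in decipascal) 1 psi = 6894.7573 Pa, so 494.9 psi = 494.9 * 6894.7573 = 3412215.4 Pa. 1 decipascal = 0.1 Pa, so 3412215.4 Pa = 3412215.4 / 0.1 = 34122154 decipascal ≈ 3.412e+07 decipascal (4 s.f.). Final answer: 3.412e+07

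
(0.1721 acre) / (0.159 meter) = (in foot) 1.437e+04. Check: 1 acre = 4046.8564 m^2, so 0.1721 acre = 0.1721 * 4046.8564 = 696.46399 m^2. 0.159 meter = 0.159 m. Combine: 696.46399 m^2 / 0.159 m = 4380.2767 m. 1 foot = 0.3048 m, so 4380.2767 m = 4380.2767 / 0.3048 = 14370.986 foot ≈ 1.437e+04 foot (4 s.f.).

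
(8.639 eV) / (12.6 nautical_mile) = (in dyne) 1 eV = 1.6021766e-19 J, so 8.639 eV = 8.639 * 1.6021766e-19 = 1.3841204e-18 J. 1 nautical_mile = 1852 m, so 12.6 nautical_mile = 12.6 * 1852 = 23335.2 m. Combine: 1.3841204e-18 J / 23335.2 m = 5.93147e-23 N. 1 dyne = 1e-05 N, so 5.93147e-23 N = 5.93147e-23 / 1e-05 = 5.93147e-18 dyne ≈ 5.931e-18 dyne (4 s.f.). Final answer: 5.931e-18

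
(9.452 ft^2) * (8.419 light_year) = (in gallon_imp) 1.539e+19. Check: 1 ft^2 = 0.09290304 m^2, so 9.452 ft^2 = 9.452 * 0.09290304 = 0.87811953 m^2. 1 light_year = 9.4607305e+15 m, so 8.419 light_year = 8.419 * 9.4607305e+15 = 7.964989e+16 m. Combine: 0.87811953 m^2 * 7.964989e+16 m = 6.9942124e+16 m^3. 1 gallon_imp = 0.00454609 m^3, so 6.9942124e+16 m^3 = 6.9942124e+16 / 0.00454609 = 1.5385116e+19 gallon_imp ≈ 1.539e+19 gallon_imp (4 s.f.).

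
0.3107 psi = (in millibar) 1 psi = 6894.7573 Pa, so 0.3107 psi = 0.3107 * 6894.7573 = 2142.2011 Pa. 1 millibar = 100 Pa, so 2142.2011 Pa = 2142.2011 / 100 = 21.422011 millibar ≈ 21.42 millibar (4 s.f.). Final answer: 21.42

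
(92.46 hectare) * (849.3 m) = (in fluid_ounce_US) 1 hectare = 10000 m^2, so 92.46 hectare = 92.46 * 10000 = 924600 m^2. 849.3 m is already in m. Combine: 924600 m^2 * 849.3 m = 7.8526278e+08 m^3. 1 fluid_ounce_US = 2.957353e-05 m^3, so 7.8526278e+08 m^3 = 7.8526278e+08 / 2.957353e-05 = 2.6552893e+13 fluid_ounce_US ≈ 2.655e+13 fluid_ounce_US (4 s.f.). Final answer: 2.655e+13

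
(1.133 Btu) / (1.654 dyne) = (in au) 0.0004831. Check: 1 Btu = 1055.0559 J, so 1.133 Btu = 1.133 * 1055.0559 = 1195.3783 J. 1 dyne = 1e-05 N, so 1.654 dyne = 1.654 * 1e-05 = 1.654e-05 N. Combine: 1195.3783 J / 1.654e-05 N = 72271964 m. 1 au = 1.4959787e+11 m, so 72271964 m = 72271964 / 1.4959787e+11 = 0.00048310824 au ≈ 0.0004831 au (4 s.f.).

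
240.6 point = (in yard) 0.09282. Check: 1 point = 0.00035277778 m, so 240.6 point = 240.6 * 0.00035277778 = 0.084878333 m. 1 yard = 0.9144 m, so 0.084878333 m = 0.084878333 / 0.9144 = 0.092824074 yard ≈ 0.09282 yard (4 s.f.).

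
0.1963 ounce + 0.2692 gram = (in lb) 1 ounce = 0.028349523 kg, so 0.1963 ounce = 0.1963 * 0.028349523 = 0.0055650114 kg. 1 gram = 0.001 kg, so 0.2692 gram = 0.2692 * 0.001 = 0.0002692 kg. Sum: 0.0055650114 + 0.0002692 = 0.0058342114 kg. 1 lb = 0.45359237 kg, so 0.0058342114 kg = 0.0058342114 / 0.45359237 = 0.012862234 lb ≈ 0.01286 lb (4 s.f.). Final answer: 0.01286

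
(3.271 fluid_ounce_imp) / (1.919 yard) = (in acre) 1.309e-08. Check: 1 fluid_ounce_imp = 2.8413063e-05 m^3, so 3.271 fluid_ounce_imp = 3.271 * 2.8413063e-05 = 9.2939127e-05 m^3. 1 yard = 0.9144 m, so 1.919 yard = 1.919 * 0.9144 = 1.7547336 m. Combine: 9.2939127e-05 m^3 / 1.7547336 m = 5.2964808e-05 m^2. 1 acre = 4046.8564 m^2, so 5.2964808e-05 m^2 = 5.2964808e-05 / 4046.8564 = 1.3087889e-08 acre ≈ 1.309e-08 acre (4 s.f.).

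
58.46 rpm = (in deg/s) 1 rpm = 0.10471976 rad/s, so 58.46 rpm = 58.46 * 0.10471976 = 6.1219169 rad/s. 1 deg/s = 0.017453293 rad/s, so 6.1219169 rad/s = 6.1219169 / 0.017453293 = 350.76 deg/s ≈ 350.8 deg/s (4 s.f.). Final answer: 350.8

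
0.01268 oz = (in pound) 1 oz = 0.028349523 kg, so 0.01268 oz = 0.01268 * 0.028349523 = 0.00035947195 kg. 1 pound = 0.45359237 kg, so 0.00035947195 kg = 0.00035947195 / 0.45359237 = 0.0007925 pound. Final answer: 0.0007925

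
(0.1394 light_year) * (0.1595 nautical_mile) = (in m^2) 3.896e+17. Check: 1 light_year = 9.4607305e+15 m, so 0.1394 light_year = 0.1394 * 9.4607305e+15 = 1.3188258e+15 m. 1 nautical_mile = 1852 m, so 0.1595 nautical_mile = 0.1595 * 1852 = 295.394 m. Combine: 1.3188258e+15 m * 295.394 m = 3.8957324e+17 m^2. Result: 3.8957324e+17 m^2 ≈ 3.896e+17 m^2 (4 s.f.).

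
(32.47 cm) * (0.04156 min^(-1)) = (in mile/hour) 0.0005031. Check: 1 cm = 0.01 m, so 32.47 cm = 32.47 * 0.01 = 0.3247 m. 1 min^(-1) = 0.016666667 Hz, so 0.04156 min^(-1) = 0.04156 * 0.016666667 = 0.00069266667 Hz. Combine: 0.3247 m * 0.00069266667 Hz = 0.00022490887 m/s. 1 mile/hour = 0.44704 m/s, so 0.00022490887 m/s = 0.00022490887 / 0.44704 = 0.00050310681 mile/hour ≈ 0.0005031 mile/hour (4 s.f.).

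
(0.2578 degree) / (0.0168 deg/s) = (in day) 1 degree = 0.017453293 rad, so 0.2578 degree = 0.2578 * 0.017453293 = 0.0044994588 rad. 1 deg/s = 0.017453293 rad/s, so 0.0168 deg/s = 0.0168 * 0.017453293 = 0.00029321531 rad/s. Combine: 0.0044994588 rad / 0.00029321531 rad/s = 15.345238 s. 1 day = 86400 s, so 15.345238 s = 15.345238 / 86400 = 0.00017760692 day ≈ 0.0001776 day (4 s.f.). Final answer: 0.0001776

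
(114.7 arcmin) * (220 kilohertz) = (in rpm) 1 arcmin = 0.00029088821 rad, so 114.7 arcmin = 114.7 * 0.00029088821 = 0.033364878 rad. 1 kilohertz = 1000 Hz, so 220 kilohertz = 220 * 1000 = 220000 Hz. Combine: 0.033364878 rad * 220000 Hz = 7340.2731 rad/s. 1 rpm = 0.10471976 rad/s, so 7340.2731 rad/s = 7340.2731 / 0.10471976 = 70094.444 rpm ≈ 7.009e+04 rpm (4 s.f.). Final answer: 7.009e+04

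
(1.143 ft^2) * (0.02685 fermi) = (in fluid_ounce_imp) 1.003e-13. Check: 1 ft^2 = 0.09290304 m^2, so 1.143 ft^2 = 1.143 * 0.09290304 = 0.10618817 m^2. 1 fermi = 1e-15 m, so 0.02685 fermi = 0.02685 * 1e-15 = 2.685e-17 m. Combine: 0.10618817 m^2 * 2.685e-17 m = 2.8511525e-18 m^3. 1 fluid_ounce_imp = 2.8413063e-05 m^3, so 2.8511525e-18 m^3 = 2.8511525e-18 / 2.8413063e-05 = 1.0034654e-13 fluid_ounce_imp ≈ 1.003e-13 fluid_ounce_imp (4 s.f.).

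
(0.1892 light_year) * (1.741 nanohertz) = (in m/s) 1 light_year = 9.4607305e+15 m, so 0.1892 light_year = 0.1892 * 9.4607305e+15 = 1.7899702e+15 m. 1 nanohertz = 1e-09 Hz, so 1.741 nanohertz = 1.741 * 1e-09 = 1.741e-09 Hz. Combine: 1.7899702e+15 m * 1.741e-09 Hz = 3116338.1 m/s. Result: 3116338.1 m/s ≈ 3.116e+06 m/s (4 s.f.). Final answer: 3.116e+06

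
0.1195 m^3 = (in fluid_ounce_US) 4041. Check: 1 fluid_ounce_US = 2.957353e-05 m^3, so 0.1195 m^3 = 0.1195 / 2.957353e-05 = 4040.7757 fluid_ounce_US ≈ 4041 fluid_ounce_US (4 s.f.).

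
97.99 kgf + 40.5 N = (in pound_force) 225.1. Check: 1 kgf = 9.80665 N, so 97.99 kgf = 97.99 * 9.80665 = 960.95363 N. 40.5 N is already in N. Sum: 960.95363 + 40.5 = 1001.4536 N. 1 pound_force = 4.4482216 N, so 1001.4536 N = 1001.4536 / 4.4482216 = 225.13573 pound_force ≈ 225.1 pound_force (4 s.f.).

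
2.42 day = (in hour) 58.08. Check: 1 day = 86400 s, so 2.42 day = 2.42 * 86400 = 209088 s. 1 hour = 3600 s, so 209088 s = 209088 / 3600 = 58.08 hour.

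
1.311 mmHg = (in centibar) 1 mmHg = 133.32237 Pa, so 1.311 mmHg = 1.311 * 133.32237 = 174.78562 Pa. 1 centibar = 1000 Pa, so 174.78562 Pa = 174.78562 / 1000 = 0.17478562 centibar ≈ 0.1748 centibar (4 s.f.). Final answer: 0.1748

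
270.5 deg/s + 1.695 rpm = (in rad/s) 4.899. Check: 1 deg/s = 0.017453293 rad/s, so 270.5 deg/s = 270.5 * 0.017453293 = 4.7211156 rad/s. 1 rpm = 0.10471976 rad/s, so 1.695 rpm = 1.695 * 0.10471976 = 0.17749998 rad/s. Sum: 4.7211156 + 0.17749998 = 4.8986156 rad/s. Result: 4.8986156 rad/s ≈ 4.899 rad/s (4 s.f.).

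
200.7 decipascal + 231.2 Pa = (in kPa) 0.2513. Check: 1 decipascal = 0.1 Pa, so 200.7 decipascal = 200.7 * 0.1 = 20.07 Pa. 231.2 Pa is already in Pa. Sum: 20.07 + 231.2 = 251.27 Pa. 1 kPa = 1000 Pa, so 251.27 Pa = 251.27 / 1000 = 0.25127 kPa ≈ 0.2513 kPa (4 s.f.).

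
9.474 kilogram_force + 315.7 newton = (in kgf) 1 kilogram_force = 9.80665 N, so 9.474 kilogram_force = 9.474 * 9.80665 = 92.908202 N. 315.7 newton = 315.7 N. Sum: 92.908202 + 315.7 = 408.6082 N. 1 kgf = 9.80665 N, so 408.6082 N = 408.6082 / 9.80665 = 41.666441 kgf ≈ 41.67 kgf (4 s.f.). Final answer: 41.67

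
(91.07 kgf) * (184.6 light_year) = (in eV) 1 kgf = 9.80665 N, so 91.07 kgf = 91.07 * 9.80665 = 893.09162 N. 1 light_year = 9.4607305e+15 m, so 184.6 light_year = 184.6 * 9.4607305e+15 = 1.7464508e+18 m. Combine: 893.09162 N * 1.7464508e+18 m = 1.5597406e+21 J. 1 eV = 1.6021766e-19 J, so 1.5597406e+21 J = 1.5597406e+21 / 1.6021766e-19 = 9.7351352e+39 eV ≈ 9.735e+39 eV (4 s.f.). Final answer: 9.735e+39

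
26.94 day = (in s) 2.328e+06. Check: 1 day = 86400 s, so 26.94 day = 26.94 * 86400 = 2327616 s. Result: 2327616 s ≈ 2.328e+06 s (4 s.f.).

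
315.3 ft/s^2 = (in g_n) 1 ft/s^2 = 0.3048 m/s^2, so 315.3 ft/s^2 = 315.3 * 0.3048 = 96.10344 m/s^2. 1 g_n = 9.80665 m/s^2, so 96.10344 m/s^2 = 96.10344 / 9.80665 = 9.7998236 g_n ≈ 9.8 g_n (4 s.f.). Final answer: 9.8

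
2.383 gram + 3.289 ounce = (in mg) 9.562e+04. Check: 1 gram = 0.001 kg, so 2.383 gram = 2.383 * 0.001 = 0.002383 kg. 1 ounce = 0.028349523 kg, so 3.289 ounce = 3.289 * 0.028349523 = 0.093241582 kg. Sum: 0.002383 + 0.093241582 = 0.095624582 kg. 1 mg = 1e-06 kg, so 0.095624582 kg = 0.095624582 / 1e-06 = 95624.582 mg ≈ 9.562e+04 mg (4 s.f.).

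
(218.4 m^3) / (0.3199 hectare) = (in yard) 218.4 m^3 is already in m^3. 1 hectare = 10000 m^2, so 0.3199 hectare = 0.3199 * 10000 = 3199 m^2. Combine: 218.4 m^3 / 3199 m^2 = 0.068271335 m. 1 yard = 0.9144 m, so 0.068271335 m = 0.068271335 / 0.9144 = 0.07466244 yard ≈ 0.07466 yard (4 s.f.). Final answer: 0.07466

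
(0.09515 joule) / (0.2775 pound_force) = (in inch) 0.09515 joule = 0.09515 J. 1 pound_force = 4.4482216 N, so 0.2775 pound_force = 0.2775 * 4.4482216 = 1.2343815 N. Combine: 0.09515 J / 1.2343815 N = 0.077083139 m. 1 inch = 0.0254 m, so 0.077083139 m = 0.077083139 / 0.0254 = 3.0347692 inch ≈ 3.035 inch (4 s.f.). Final answer: 3.035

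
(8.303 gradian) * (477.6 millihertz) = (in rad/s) 0.06229. Check: 1 gradian = 0.015707963 rad, so 8.303 gradian = 8.303 * 0.015707963 = 0.13042322 rad. 1 millihertz = 0.001 Hz, so 477.6 millihertz = 477.6 * 0.001 = 0.4776 Hz. Combine: 0.13042322 rad * 0.4776 Hz = 0.062290129 rad/s. Result: 0.062290129 rad/s ≈ 0.06229 rad/s (4 s.f.).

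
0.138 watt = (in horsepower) 0.138 watt = 0.138 W. 1 horsepower = 745.69987 W, so 0.138 W = 0.138 / 745.69987 = 0.00018506105 horsepower ≈ 0.0001851 horsepower (4 s.f.). Final answer: 0.0001851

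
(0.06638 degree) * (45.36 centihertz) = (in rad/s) 1 degree = 0.017453293 rad, so 0.06638 degree = 0.06638 * 0.017453293 = 0.0011585496 rad. 1 centihertz = 0.01 Hz, so 45.36 centihertz = 45.36 * 0.01 = 0.4536 Hz. Combine: 0.0011585496 rad * 0.4536 Hz = 0.00052551808 rad/s. Result: 0.00052551808 rad/s ≈ 0.0005255 rad/s (4 s.f.). Final answer: 0.0005255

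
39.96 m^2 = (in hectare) 0.003996. Check: 1 hectare = 10000 m^2, so 39.96 m^2 = 39.96 / 10000 = 0.003996 hectare.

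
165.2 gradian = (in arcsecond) 5.352e+05. Check: 1 gradian = 0.015707963 rad, so 165.2 gradian = 165.2 * 0.015707963 = 2.5949555 rad. 1 arcsecond = 4.8481368e-06 rad, so 2.5949555 rad = 2.5949555 / 4.8481368e-06 = 535248 arcsecond ≈ 5.352e+05 arcsecond (4 s.f.).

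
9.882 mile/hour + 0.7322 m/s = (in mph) 11.52. Check: 1 mile/hour = 0.44704 m/s, so 9.882 mile/hour = 9.882 * 0.44704 = 4.4176493 m/s. 0.7322 m/s is already in m/s. Sum: 4.4176493 + 0.7322 = 5.1498493 m/s. 1 mph = 0.44704 m/s, so 5.1498493 m/s = 5.1498493 / 0.44704 = 11.519885 mph ≈ 11.52 mph (4 s.f.).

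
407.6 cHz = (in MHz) 4.076e-06. Check: 1 cHz = 0.01 Hz, so 407.6 cHz = 407.6 * 0.01 = 4.076 Hz. 1 MHz = 1000000 Hz, so 4.076 Hz = 4.076 / 1000000 = 4.076e-06 MHz.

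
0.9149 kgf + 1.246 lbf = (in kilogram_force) 1 kgf = 9.80665 N, so 0.9149 kgf = 0.9149 * 9.80665 = 8.9721041 N. 1 lbf = 4.4482216 N, so 1.246 lbf = 1.246 * 4.4482216 = 5.5424841 N. Sum: 8.9721041 + 5.5424841 = 14.514588 N. 1 kilogram_force = 9.80665 N, so 14.514588 N = 14.514588 / 9.80665 = 1.4800761 kilogram_force ≈ 1.48 kilogram_force (4 s.f.). Final answer: 1.48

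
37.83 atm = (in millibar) 3.833e+04. Check: 1 atm = 101325 Pa, so 37.83 atm = 37.83 * 101325 = 3833124.8 Pa. 1 millibar = 100 Pa, so 3833124.8 Pa = 3833124.8 / 100 = 38331.247 millibar ≈ 3.833e+04 millibar (4 s.f.).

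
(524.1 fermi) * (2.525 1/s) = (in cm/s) 1 fermi = 1e-15 m, so 524.1 fermi = 524.1 * 1e-15 = 5.241e-13 m. 2.525 1/s = 2.525 Hz. Combine: 5.241e-13 m * 2.525 Hz = 1.3233525e-12 m/s. 1 cm/s = 0.01 m/s, so 1.3233525e-12 m/s = 1.3233525e-12 / 0.01 = 1.3233525e-10 cm/s ≈ 1.323e-10 cm/s (4 s.f.). Final answer: 1.323e-10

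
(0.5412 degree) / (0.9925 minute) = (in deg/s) 0.009088. Check: 1 degree = 0.017453293 rad, so 0.5412 degree = 0.5412 * 0.017453293 = 0.0094457219 rad. 1 minute = 60 s, so 0.9925 minute = 0.9925 * 60 = 59.55 s. Combine: 0.0094457219 rad / 59.55 s = 0.00015861834 rad/s. 1 deg/s = 0.017453293 rad/s, so 0.00015861834 rad/s = 0.00015861834 / 0.017453293 = 0.0090881612 deg/s ≈ 0.009088 deg/s (4 s.f.).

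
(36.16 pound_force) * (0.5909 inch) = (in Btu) 1 pound_force = 4.4482216 N, so 36.16 pound_force = 36.16 * 4.4482216 = 160.84769 N. 1 inch = 0.0254 m, so 0.5909 inch = 0.5909 * 0.0254 = 0.01500886 m. Combine: 160.84769 N * 0.01500886 m = 2.4141405 J. 1 Btu = 1055.0559 J, so 2.4141405 J = 2.4141405 / 1055.0559 = 0.0022881637 Btu ≈ 0.002288 Btu (4 s.f.). Final answer: 0.002288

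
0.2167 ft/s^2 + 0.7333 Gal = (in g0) 1 ft/s^2 = 0.3048 m/s^2, so 0.2167 ft/s^2 = 0.2167 * 0.3048 = 0.06605016 m/s^2. 1 Gal = 0.01 m/s^2, so 0.7333 Gal = 0.7333 * 0.01 = 0.007333 m/s^2. Sum: 0.06605016 + 0.007333 = 0.07338316 m/s^2. 1 g0 = 9.80665 m/s^2, so 0.07338316 m/s^2 = 0.07338316 / 9.80665 = 0.0074829998 g0 ≈ 0.007483 g0 (4 s.f.). Final answer: 0.007483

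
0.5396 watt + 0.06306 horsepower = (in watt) 47.56. Check: 0.5396 watt = 0.5396 W. 1 horsepower = 745.69987 W, so 0.06306 horsepower = 0.06306 * 745.69987 = 47.023834 W. Sum: 0.5396 + 47.023834 = 47.563434 W. 47.563434 W = 47.563434 watt ≈ 47.56 watt (4 s.f.).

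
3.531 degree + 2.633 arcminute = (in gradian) 1 degree = 0.017453293 rad, so 3.531 degree = 3.531 * 0.017453293 = 0.061627576 rad. 1 arcminute = 0.00029088821 rad, so 2.633 arcminute = 2.633 * 0.00029088821 = 0.00076590865 rad. Sum: 0.061627576 + 0.00076590865 = 0.062393485 rad. 1 gradian = 0.015707963 rad, so 0.062393485 rad = 0.062393485 / 0.015707963 = 3.9720926 gradian ≈ 3.972 gradian (4 s.f.). Final answer: 3.972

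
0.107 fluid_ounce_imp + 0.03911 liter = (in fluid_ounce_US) 1 fluid_ounce_imp = 2.8413063e-05 m^3, so 0.107 fluid_ounce_imp = 0.107 * 2.8413063e-05 = 3.0401977e-06 m^3. 1 liter = 0.001 m^3, so 0.03911 liter = 0.03911 * 0.001 = 3.911e-05 m^3. Sum: 3.0401977e-06 + 3.911e-05 = 4.2150198e-05 m^3. 1 fluid_ounce_US = 2.957353e-05 m^3, so 4.2150198e-05 m^3 = 4.2150198e-05 / 2.957353e-05 = 1.4252677 fluid_ounce_US ≈ 1.425 fluid_ounce_US (4 s.f.). Final answer: 1.425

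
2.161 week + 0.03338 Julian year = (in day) 27.32. Check: 1 week = 604800 s, so 2.161 week = 2.161 * 604800 = 1306972.8 s. 1 Julian year = 31557600 s, so 0.03338 Julian year = 0.03338 * 31557600 = 1053392.7 s. Sum: 1306972.8 + 1053392.7 = 2360365.5 s. 1 day = 86400 s, so 2360365.5 s = 2360365.5 / 86400 = 27.319045 day ≈ 27.32 day (4 s.f.).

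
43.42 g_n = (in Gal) 1 g_n = 9.80665 m/s^2, so 43.42 g_n = 43.42 * 9.80665 = 425.80474 m/s^2. 1 Gal = 0.01 m/s^2, so 425.80474 m/s^2 = 425.80474 / 0.01 = 42580.474 Gal ≈ 4.258e+04 Gal (4 s.f.). Final answer: 4.258e+04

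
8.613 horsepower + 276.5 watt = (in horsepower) 1 horsepower = 745.69987 W, so 8.613 horsepower = 8.613 * 745.69987 = 6422.713 W. 276.5 watt = 276.5 W. Sum: 6422.713 + 276.5 = 6699.213 W. 1 horsepower = 745.69987 W, so 6699.213 W = 6699.213 / 745.69987 = 8.9837926 horsepower ≈ 8.984 horsepower (4 s.f.). Final answer: 8.984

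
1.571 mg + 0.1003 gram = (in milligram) 1 mg = 1e-06 kg, so 1.571 mg = 1.571 * 1e-06 = 1.571e-06 kg. 1 gram = 0.001 kg, so 0.1003 gram = 0.1003 * 0.001 = 0.0001003 kg. Sum: 1.571e-06 + 0.0001003 = 0.000101871 kg. 1 milligram = 1e-06 kg, so 0.000101871 kg = 0.000101871 / 1e-06 = 101.871 milligram ≈ 101.9 milligram (4 s.f.). Final answer: 101.9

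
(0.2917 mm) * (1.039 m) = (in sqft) 1 mm = 0.001 m, so 0.2917 mm = 0.2917 * 0.001 = 0.0002917 m. 1.039 m is already in m. Combine: 0.0002917 m * 1.039 m = 0.0003030763 m^2. 1 sqft = 0.09290304 m^2, so 0.0003030763 m^2 = 0.0003030763 / 0.09290304 = 0.0032622861 sqft ≈ 0.003262 sqft (4 s.f.). Final answer: 0.003262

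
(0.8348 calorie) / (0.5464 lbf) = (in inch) 56.58. Check: 1 calorie = 4.184 J, so 0.8348 calorie = 0.8348 * 4.184 = 3.4928032 J. 1 lbf = 4.4482216 N, so 0.5464 lbf = 0.5464 * 4.4482216 = 2.4305083 N. Combine: 3.4928032 J / 2.4305083 N = 1.437067 m. 1 inch = 0.0254 m, so 1.437067 m = 1.437067 / 0.0254 = 56.57744 inch ≈ 56.58 inch (4 s.f.).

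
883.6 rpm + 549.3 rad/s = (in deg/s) 3.677e+04. Check: 1 rpm = 0.10471976 rad/s, so 883.6 rpm = 883.6 * 0.10471976 = 92.530376 rad/s. 549.3 rad/s is already in rad/s. Sum: 92.530376 + 549.3 = 641.83038 rad/s. 1 deg/s = 0.017453293 rad/s, so 641.83038 rad/s = 641.83038 / 0.017453293 = 36774.172 deg/s ≈ 3.677e+04 deg/s (4 s.f.).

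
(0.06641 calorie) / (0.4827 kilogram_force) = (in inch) 1 calorie = 4.184 J, so 0.06641 calorie = 0.06641 * 4.184 = 0.27785944 J. 1 kilogram_force = 9.80665 N, so 0.4827 kilogram_force = 0.4827 * 9.80665 = 4.73367 N. Combine: 0.27785944 J / 4.73367 N = 0.058698524 m. 1 inch = 0.0254 m, so 0.058698524 m = 0.058698524 / 0.0254 = 2.3109655 inch ≈ 2.311 inch (4 s.f.). Final answer: 2.311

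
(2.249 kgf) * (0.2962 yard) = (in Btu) 0.005662. Check: 1 kgf = 9.80665 N, so 2.249 kgf = 2.249 * 9.80665 = 22.055156 N. 1 yard = 0.9144 m, so 0.2962 yard = 0.2962 * 0.9144 = 0.27084528 m. Combine: 22.055156 N * 0.27084528 m = 5.9735349 J. 1 Btu = 1055.0559 J, so 5.9735349 J = 5.9735349 / 1055.0559 = 0.0056618186 Btu ≈ 0.005662 Btu (4 s.f.).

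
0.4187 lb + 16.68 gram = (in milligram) 2.066e+05. Check: 1 lb = 0.45359237 kg, so 0.4187 lb = 0.4187 * 0.45359237 = 0.18991913 kg. 1 gram = 0.001 kg, so 16.68 gram = 16.68 * 0.001 = 0.01668 kg. Sum: 0.18991913 + 0.01668 = 0.20659913 kg. 1 milligram = 1e-06 kg, so 0.20659913 kg = 0.20659913 / 1e-06 = 206599.13 milligram ≈ 2.066e+05 milligram (4 s.f.).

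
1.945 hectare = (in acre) 1 hectare = 10000 m^2, so 1.945 hectare = 1.945 * 10000 = 19450 m^2. 1 acre = 4046.8564 m^2, so 19450 m^2 = 19450 / 4046.8564 = 4.8061997 acre ≈ 4.806 acre (4 s.f.). Final answer: 4.806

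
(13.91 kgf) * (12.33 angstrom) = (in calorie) 1 kgf = 9.80665 N, so 13.91 kgf = 13.91 * 9.80665 = 136.4105 N. 1 angstrom = 1e-10 m, so 12.33 angstrom = 12.33 * 1e-10 = 1.233e-09 m. Combine: 136.4105 N * 1.233e-09 m = 1.6819415e-07 J. 1 calorie = 4.184 J, so 1.6819415e-07 J = 1.6819415e-07 / 4.184 = 4.0199366e-08 calorie ≈ 4.02e-08 calorie (4 s.f.). Final answer: 4.02e-08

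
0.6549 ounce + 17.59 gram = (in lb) 0.07971. Check: 1 ounce = 0.028349523 kg, so 0.6549 ounce = 0.6549 * 0.028349523 = 0.018566103 kg. 1 gram = 0.001 kg, so 17.59 gram = 17.59 * 0.001 = 0.01759 kg. Sum: 0.018566103 + 0.01759 = 0.036156103 kg. 1 lb = 0.45359237 kg, so 0.036156103 kg = 0.036156103 / 0.45359237 = 0.079710562 lb ≈ 0.07971 lb (4 s.f.).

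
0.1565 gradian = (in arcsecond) 507.1. Check: 1 gradian = 0.015707963 rad, so 0.1565 gradian = 0.1565 * 0.015707963 = 0.0024582963 rad. 1 arcsecond = 4.8481368e-06 rad, so 0.0024582963 rad = 0.0024582963 / 4.8481368e-06 = 507.06 arcsecond ≈ 507.1 arcsecond (4 s.f.).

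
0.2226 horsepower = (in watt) 166. Check: 1 horsepower = 745.69987 W, so 0.2226 horsepower = 0.2226 * 745.69987 = 165.99279 W. 165.99279 W = 165.99279 watt ≈ 166 watt (4 s.f.).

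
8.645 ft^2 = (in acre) 0.0001985. Check: 1 ft^2 = 0.09290304 m^2, so 8.645 ft^2 = 8.645 * 0.09290304 = 0.80314678 m^2. 1 acre = 4046.8564 m^2, so 0.80314678 m^2 = 0.80314678 / 4046.8564 = 0.00019846189 acre ≈ 0.0001985 acre (4 s.f.).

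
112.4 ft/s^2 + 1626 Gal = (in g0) 5.152. Check: 1 ft/s^2 = 0.3048 m/s^2, so 112.4 ft/s^2 = 112.4 * 0.3048 = 34.25952 m/s^2. 1 Gal = 0.01 m/s^2, so 1626 Gal = 1626 * 0.01 = 16.26 m/s^2. Sum: 34.25952 + 16.26 = 50.51952 m/s^2. 1 g0 = 9.80665 m/s^2, so 50.51952 m/s^2 = 50.51952 / 9.80665 = 5.1515574 g0 ≈ 5.152 g0 (4 s.f.).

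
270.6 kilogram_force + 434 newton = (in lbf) 694.1. Check: 1 kilogram_force = 9.80665 N, so 270.6 kilogram_force = 270.6 * 9.80665 = 2653.6795 N. 434 newton = 434 N. Sum: 2653.6795 + 434 = 3087.6795 N. 1 lbf = 4.4482216 N, so 3087.6795 N = 3087.6795 / 4.4482216 = 694.13796 lbf ≈ 694.1 lbf (4 s.f.).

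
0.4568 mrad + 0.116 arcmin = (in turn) 1 mrad = 0.001 rad, so 0.4568 mrad = 0.4568 * 0.001 = 0.0004568 rad. 1 arcmin = 0.00029088821 rad, so 0.116 arcmin = 0.116 * 0.00029088821 = 3.3743032e-05 rad. Sum: 0.0004568 + 3.3743032e-05 = 0.00049054303 rad. 1 turn = 6.2831853 rad, so 0.00049054303 rad = 0.00049054303 / 6.2831853 = 7.8072348e-05 turn ≈ 7.807e-05 turn (4 s.f.). Final answer: 7.807e-05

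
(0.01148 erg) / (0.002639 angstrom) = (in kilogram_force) 443.6. Check: 1 erg = 1e-07 J, so 0.01148 erg = 0.01148 * 1e-07 = 1.148e-09 J. 1 angstrom = 1e-10 m, so 0.002639 angstrom = 0.002639 * 1e-10 = 2.639e-13 m. Combine: 1.148e-09 J / 2.639e-13 m = 4350.1326 N. 1 kilogram_force = 9.80665 N, so 4350.1326 N = 4350.1326 / 9.80665 = 443.59008 kilogram_force ≈ 443.6 kilogram_force (4 s.f.).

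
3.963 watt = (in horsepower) 3.963 watt = 3.963 W. 1 horsepower = 745.69987 W, so 3.963 W = 3.963 / 745.69987 = 0.0053144705 horsepower ≈ 0.005314 horsepower (4 s.f.). Final answer: 0.005314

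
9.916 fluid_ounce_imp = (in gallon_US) 1 fluid_ounce_imp = 2.8413063e-05 m^3, so 9.916 fluid_ounce_imp = 9.916 * 2.8413063e-05 = 0.00028174393 m^3. 1 gallon_US = 0.0037854118 m^3, so 0.00028174393 m^3 = 0.00028174393 / 0.0037854118 = 0.074428872 gallon_US ≈ 0.07443 gallon_US (4 s.f.). Final answer: 0.07443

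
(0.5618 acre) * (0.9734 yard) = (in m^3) 2024. Check: 1 acre = 4046.8564 m^2, so 0.5618 acre = 0.5618 * 4046.8564 = 2273.5239 m^2. 1 yard = 0.9144 m, so 0.9734 yard = 0.9734 * 0.9144 = 0.89007696 m. Combine: 2273.5239 m^2 * 0.89007696 m = 2023.6113 m^3. Result: 2023.6113 m^3 ≈ 2024 m^3 (4 s.f.).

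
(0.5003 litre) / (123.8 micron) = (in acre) 1 litre = 0.001 m^3, so 0.5003 litre = 0.5003 * 0.001 = 0.0005003 m^3. 1 micron = 1e-06 m, so 123.8 micron = 123.8 * 1e-06 = 0.0001238 m. Combine: 0.0005003 m^3 / 0.0001238 m = 4.0411955 m^2. 1 acre = 4046.8564 m^2, so 4.0411955 m^2 = 4.0411955 / 4046.8564 = 0.00099860115 acre ≈ 0.0009986 acre (4 s.f.). Final answer: 0.0009986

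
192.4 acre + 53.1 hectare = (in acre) 323.6. Check: 1 acre = 4046.8564 m^2, so 192.4 acre = 192.4 * 4046.8564 = 778615.18 m^2. 1 hectare = 10000 m^2, so 53.1 hectare = 53.1 * 10000 = 531000 m^2. Sum: 778615.18 + 531000 = 1309615.2 m^2. 1 acre = 4046.8564 m^2, so 1309615.2 m^2 = 1309615.2 / 4046.8564 = 323.61296 acre ≈ 323.6 acre (4 s.f.).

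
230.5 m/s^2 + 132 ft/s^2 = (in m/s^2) 270.7. Check: 230.5 m/s^2 is already in m/s^2. 1 ft/s^2 = 0.3048 m/s^2, so 132 ft/s^2 = 132 * 0.3048 = 40.2336 m/s^2. Sum: 230.5 + 40.2336 = 270.7336 m/s^2. Result: 270.7336 m/s^2 ≈ 270.7 m/s^2 (4 s.f.).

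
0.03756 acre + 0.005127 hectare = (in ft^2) 1 acre = 4046.8564 m^2, so 0.03756 acre = 0.03756 * 4046.8564 = 151.99993 m^2. 1 hectare = 10000 m^2, so 0.005127 hectare = 0.005127 * 10000 = 51.27 m^2. Sum: 151.99993 + 51.27 = 203.26993 m^2. 1 ft^2 = 0.09290304 m^2, so 203.26993 m^2 = 203.26993 / 0.09290304 = 2187.9793 ft^2 ≈ 2188 ft^2 (4 s.f.). Final answer: 2188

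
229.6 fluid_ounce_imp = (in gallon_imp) 1 fluid_ounce_imp = 2.8413063e-05 m^3, so 229.6 fluid_ounce_imp = 229.6 * 2.8413063e-05 = 0.0065236392 m^3. 1 gallon_imp = 0.00454609 m^3, so 0.0065236392 m^3 = 0.0065236392 / 0.00454609 = 1.435 gallon_imp. Final answer: 1.435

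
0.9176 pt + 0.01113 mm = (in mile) 2.081e-07. Check: 1 pt = 0.00035277778 m, so 0.9176 pt = 0.9176 * 0.00035277778 = 0.00032370889 m. 1 mm = 0.001 m, so 0.01113 mm = 0.01113 * 0.001 = 1.113e-05 m. Sum: 0.00032370889 + 1.113e-05 = 0.00033483889 m. 1 mile = 1609.344 m, so 0.00033483889 m = 0.00033483889 / 1609.344 = 2.0805924e-07 mile ≈ 2.081e-07 mile (4 s.f.).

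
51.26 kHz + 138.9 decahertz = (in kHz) 52.65. Check: 1 kHz = 1000 Hz, so 51.26 kHz = 51.26 * 1000 = 51260 Hz. 1 decahertz = 10 Hz, so 138.9 decahertz = 138.9 * 10 = 1389 Hz. Sum: 51260 + 1389 = 52649 Hz. 1 kHz = 1000 Hz, so 52649 Hz = 52649 / 1000 = 52.649 kHz ≈ 52.65 kHz (4 s.f.).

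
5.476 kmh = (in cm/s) 1 kmh = 0.27777778 m/s, so 5.476 kmh = 5.476 * 0.27777778 = 1.5211111 m/s. 1 cm/s = 0.01 m/s, so 1.5211111 m/s = 1.5211111 / 0.01 = 152.11111 cm/s ≈ 152.1 cm/s (4 s.f.). Final answer: 152.1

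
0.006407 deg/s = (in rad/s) 1 deg/s = 0.017453293 rad/s, so 0.006407 deg/s = 0.006407 * 0.017453293 = 0.00011182325 rad/s. Result: 0.00011182325 rad/s ≈ 0.0001118 rad/s (4 s.f.). Final answer: 0.0001118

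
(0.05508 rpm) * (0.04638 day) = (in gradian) 1 rpm = 0.10471976 rad/s, so 0.05508 rpm = 0.05508 * 0.10471976 = 0.0057679641 rad/s. 1 day = 86400 s, so 0.04638 day = 0.04638 * 86400 = 4007.232 s. Combine: 0.0057679641 rad/s * 4007.232 s = 23.11357 rad. 1 gradian = 0.015707963 rad, so 23.11357 rad = 23.11357 / 0.015707963 = 1471.4556 gradian ≈ 1471 gradian (4 s.f.). Final answer: 1471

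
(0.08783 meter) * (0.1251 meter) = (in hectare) 0.08783 meter = 0.08783 m. 0.1251 meter = 0.1251 m. Combine: 0.08783 m * 0.1251 m = 0.010987533 m^2. 1 hectare = 10000 m^2, so 0.010987533 m^2 = 0.010987533 / 10000 = 1.0987533e-06 hectare ≈ 1.099e-06 hectare (4 s.f.). Final answer: 1.099e-06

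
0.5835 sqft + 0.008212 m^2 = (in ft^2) 1 sqft = 0.09290304 m^2, so 0.5835 sqft = 0.5835 * 0.09290304 = 0.054208924 m^2. 0.008212 m^2 is already in m^2. Sum: 0.054208924 + 0.008212 = 0.062420924 m^2. 1 ft^2 = 0.09290304 m^2, so 0.062420924 m^2 = 0.062420924 / 0.09290304 = 0.67189323 ft^2 ≈ 0.6719 ft^2 (4 s.f.). Final answer: 0.6719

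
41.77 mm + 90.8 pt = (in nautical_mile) 3.985e-05. Check: 1 mm = 0.001 m, so 41.77 mm = 41.77 * 0.001 = 0.04177 m. 1 pt = 0.00035277778 m, so 90.8 pt = 90.8 * 0.00035277778 = 0.032032222 m. Sum: 0.04177 + 0.032032222 = 0.073802222 m. 1 nautical_mile = 1852 m, so 0.073802222 m = 0.073802222 / 1852 = 3.9850012e-05 nautical_mile ≈ 3.985e-05 nautical_mile (4 s.f.).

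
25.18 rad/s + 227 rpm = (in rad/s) 25.18 rad/s is already in rad/s. 1 rpm = 0.10471976 rad/s, so 227 rpm = 227 * 0.10471976 = 23.771384 rad/s. Sum: 25.18 + 23.771384 = 48.951384 rad/s. Result: 48.951384 rad/s ≈ 48.95 rad/s (4 s.f.). Final answer: 48.95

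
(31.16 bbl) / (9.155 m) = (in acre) 0.0001337. Check: 1 bbl = 0.15898729 m^3, so 31.16 bbl = 31.16 * 0.15898729 = 4.9540441 m^3. 9.155 m is already in m. Combine: 4.9540441 m^3 / 9.155 m = 0.54112989 m^2. 1 acre = 4046.8564 m^2, so 0.54112989 m^2 = 0.54112989 / 4046.8564 = 0.00013371611 acre ≈ 0.0001337 acre (4 s.f.).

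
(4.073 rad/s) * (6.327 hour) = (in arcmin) 3.189e+08. Check: 4.073 rad/s is already in rad/s. 1 hour = 3600 s, so 6.327 hour = 6.327 * 3600 = 22777.2 s. Combine: 4.073 rad/s * 22777.2 s = 92771.536 rad. 1 arcmin = 0.00029088821 rad, so 92771.536 rad = 92771.536 / 0.00029088821 = 3.1892505e+08 arcmin ≈ 3.189e+08 arcmin (4 s.f.).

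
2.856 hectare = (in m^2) 1 hectare = 10000 m^2, so 2.856 hectare = 2.856 * 10000 = 28560 m^2. Result: 28560 m^2 ≈ 2.856e+04 m^2 (4 s.f.). Final answer: 2.856e+04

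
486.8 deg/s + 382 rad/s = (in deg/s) 2.237e+04. Check: 1 deg/s = 0.017453293 rad/s, so 486.8 deg/s = 486.8 * 0.017453293 = 8.4962628 rad/s. 382 rad/s is already in rad/s. Sum: 8.4962628 + 382 = 390.49626 rad/s. 1 deg/s = 0.017453293 rad/s, so 390.49626 rad/s = 390.49626 / 0.017453293 = 22373.788 deg/s ≈ 2.237e+04 deg/s (4 s.f.).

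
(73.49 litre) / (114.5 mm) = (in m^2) 0.6418. Check: 1 litre = 0.001 m^3, so 73.49 litre = 73.49 * 0.001 = 0.07349 m^3. 1 mm = 0.001 m, so 114.5 mm = 114.5 * 0.001 = 0.1145 m. Combine: 0.07349 m^3 / 0.1145 m = 0.64183406 m^2. Result: 0.64183406 m^2 ≈ 0.6418 m^2 (4 s.f.).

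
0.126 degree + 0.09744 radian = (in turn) 1 degree = 0.017453293 rad, so 0.126 degree = 0.126 * 0.017453293 = 0.0021991149 rad. 0.09744 radian = 0.09744 rad. Sum: 0.0021991149 + 0.09744 = 0.099639115 rad. 1 turn = 6.2831853 rad, so 0.099639115 rad = 0.099639115 / 6.2831853 = 0.015858058 turn ≈ 0.01586 turn (4 s.f.). Final answer: 0.01586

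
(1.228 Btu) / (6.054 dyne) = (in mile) 1.33e+04. Check: 1 Btu = 1055.0559 J, so 1.228 Btu = 1.228 * 1055.0559 = 1295.6086 J. 1 dyne = 1e-05 N, so 6.054 dyne = 6.054 * 1e-05 = 6.054e-05 N. Combine: 1295.6086 J / 6.054e-05 N = 21400869 m. 1 mile = 1609.344 m, so 21400869 m = 21400869 / 1609.344 = 13297.883 mile ≈ 1.33e+04 mile (4 s.f.).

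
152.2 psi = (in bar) 10.49. Check: 1 psi = 6894.7573 Pa, so 152.2 psi = 152.2 * 6894.7573 = 1049382.1 Pa. 1 bar = 100000 Pa, so 1049382.1 Pa = 1049382.1 / 100000 = 10.493821 bar ≈ 10.49 bar (4 s.f.).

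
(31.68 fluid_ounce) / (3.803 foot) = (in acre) 1 fluid_ounce = 2.957353e-05 m^3, so 31.68 fluid_ounce = 31.68 * 2.957353e-05 = 0.00093688942 m^3. 1 foot = 0.3048 m, so 3.803 foot = 3.803 * 0.3048 = 1.1591544 m. Combine: 0.00093688942 m^3 / 1.1591544 m = 0.00080825248 m^2. 1 acre = 4046.8564 m^2, so 0.00080825248 m^2 = 0.00080825248 / 4046.8564 = 1.9972354e-07 acre ≈ 1.997e-07 acre (4 s.f.). Final answer: 1.997e-07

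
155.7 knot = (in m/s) 1 knot = 0.51444444 m/s, so 155.7 knot = 155.7 * 0.51444444 = 80.099 m/s. Result: 80.099 m/s ≈ 80.1 m/s (4 s.f.). Final answer: 80.1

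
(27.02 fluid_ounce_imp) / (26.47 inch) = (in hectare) 1 fluid_ounce_imp = 2.8413063e-05 m^3, so 27.02 fluid_ounce_imp = 27.02 * 2.8413063e-05 = 0.00076772095 m^3. 1 inch = 0.0254 m, so 26.47 inch = 26.47 * 0.0254 = 0.672338 m. Combine: 0.00076772095 m^3 / 0.672338 m = 0.0011418676 m^2. 1 hectare = 10000 m^2, so 0.0011418676 m^2 = 0.0011418676 / 10000 = 1.1418676e-07 hectare ≈ 1.142e-07 hectare (4 s.f.). Final answer: 1.142e-07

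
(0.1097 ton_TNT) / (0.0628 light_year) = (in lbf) 1 ton_TNT = 4.184e+09 J, so 0.1097 ton_TNT = 0.1097 * 4.184e+09 = 4.589848e+08 J. 1 light_year = 9.4607305e+15 m, so 0.0628 light_year = 0.0628 * 9.4607305e+15 = 5.9413387e+14 m. Combine: 4.589848e+08 J / 5.9413387e+14 m = 7.7252757e-07 N. 1 lbf = 4.4482216 N, so 7.7252757e-07 N = 7.7252757e-07 / 4.4482216 = 1.7367111e-07 lbf ≈ 1.737e-07 lbf (4 s.f.). Final answer: 1.737e-07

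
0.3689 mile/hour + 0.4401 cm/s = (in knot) 0.3291. Check: 1 mile/hour = 0.44704 m/s, so 0.3689 mile/hour = 0.3689 * 0.44704 = 0.16491306 m/s. 1 cm/s = 0.01 m/s, so 0.4401 cm/s = 0.4401 * 0.01 = 0.004401 m/s. Sum: 0.16491306 + 0.004401 = 0.16931406 m/s. 1 knot = 0.51444444 m/s, so 0.16931406 m/s = 0.16931406 / 0.51444444 = 0.3291202 knot ≈ 0.3291 knot (4 s.f.).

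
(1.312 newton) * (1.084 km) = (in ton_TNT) 3.399e-07. Check: 1.312 newton = 1.312 N. 1 km = 1000 m, so 1.084 km = 1.084 * 1000 = 1084 m. Combine: 1.312 N * 1084 m = 1422.208 J. 1 ton_TNT = 4.184e+09 J, so 1422.208 J = 1422.208 / 4.184e+09 = 3.3991587e-07 ton_TNT ≈ 3.399e-07 ton_TNT (4 s.f.).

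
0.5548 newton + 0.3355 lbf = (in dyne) 0.5548 newton = 0.5548 N. 1 lbf = 4.4482216 N, so 0.3355 lbf = 0.3355 * 4.4482216 = 1.4923784 N. Sum: 0.5548 + 1.4923784 = 2.0471784 N. 1 dyne = 1e-05 N, so 2.0471784 N = 2.0471784 / 1e-05 = 204717.84 dyne ≈ 2.047e+05 dyne (4 s.f.). Final answer: 2.047e+05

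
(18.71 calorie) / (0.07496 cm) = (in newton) 1 calorie = 4.184 J, so 18.71 calorie = 18.71 * 4.184 = 78.28264 J. 1 cm = 0.01 m, so 0.07496 cm = 0.07496 * 0.01 = 0.0007496 m. Combine: 78.28264 J / 0.0007496 m = 104432.55 N. 104432.55 N = 104432.55 newton ≈ 1.044e+05 newton (4 s.f.). Final answer: 1.044e+05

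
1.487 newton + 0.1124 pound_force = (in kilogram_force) 1.487 newton = 1.487 N. 1 pound_force = 4.4482216 N, so 0.1124 pound_force = 0.1124 * 4.4482216 = 0.49998011 N. Sum: 1.487 + 0.49998011 = 1.9869801 N. 1 kilogram_force = 9.80665 N, so 1.9869801 N = 1.9869801 / 9.80665 = 0.20261558 kilogram_force ≈ 0.2026 kilogram_force (4 s.f.). Final answer: 0.2026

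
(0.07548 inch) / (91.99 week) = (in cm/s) 1 inch = 0.0254 m, so 0.07548 inch = 0.07548 * 0.0254 = 0.001917192 m. 1 week = 604800 s, so 91.99 week = 91.99 * 604800 = 55635552 s. Combine: 0.001917192 m / 55635552 s = 3.4459836e-11 m/s. 1 cm/s = 0.01 m/s, so 3.4459836e-11 m/s = 3.4459836e-11 / 0.01 = 3.4459836e-09 cm/s ≈ 3.446e-09 cm/s (4 s.f.). Final answer: 3.446e-09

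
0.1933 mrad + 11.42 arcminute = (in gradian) 0.2238. Check: 1 mrad = 0.001 rad, so 0.1933 mrad = 0.1933 * 0.001 = 0.0001933 rad. 1 arcminute = 0.00029088821 rad, so 11.42 arcminute = 11.42 * 0.00029088821 = 0.0033219433 rad. Sum: 0.0001933 + 0.0033219433 = 0.0035152433 rad. 1 gradian = 0.015707963 rad, so 0.0035152433 rad = 0.0035152433 / 0.015707963 = 0.22378734 gradian ≈ 0.2238 gradian (4 s.f.).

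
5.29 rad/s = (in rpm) 1 rpm = 0.10471976 rad/s, so 5.29 rad/s = 5.29 / 0.10471976 = 50.515779 rpm ≈ 50.52 rpm (4 s.f.). Final answer: 50.52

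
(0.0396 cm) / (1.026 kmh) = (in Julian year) 4.403e-11. Check: 1 cm = 0.01 m, so 0.0396 cm = 0.0396 * 0.01 = 0.000396 m. 1 kmh = 0.27777778 m/s, so 1.026 kmh = 1.026 * 0.27777778 = 0.285 m/s. Combine: 0.000396 m / 0.285 m/s = 0.0013894737 s. 1 Julian year = 31557600 s, so 0.0013894737 s = 0.0013894737 / 31557600 = 4.4029764e-11 Julian year ≈ 4.403e-11 Julian year (4 s.f.).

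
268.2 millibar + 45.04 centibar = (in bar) 0.7186. Check: 1 millibar = 100 Pa, so 268.2 millibar = 268.2 * 100 = 26820 Pa. 1 centibar = 1000 Pa, so 45.04 centibar = 45.04 * 1000 = 45040 Pa. Sum: 26820 + 45040 = 71860 Pa. 1 bar = 100000 Pa, so 71860 Pa = 71860 / 100000 = 0.7186 bar.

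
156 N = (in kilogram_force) 15.91. Check: 1 kilogram_force = 9.80665 N, so 156 N = 156 / 9.80665 = 15.907573 kilogram_force ≈ 15.91 kilogram_force (4 s.f.).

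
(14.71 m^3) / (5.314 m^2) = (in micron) 14.71 m^3 is already in m^3. 5.314 m^2 is already in m^2. Combine: 14.71 m^3 / 5.314 m^2 = 2.7681596 m. 1 micron = 1e-06 m, so 2.7681596 m = 2.7681596 / 1e-06 = 2768159.6 micron ≈ 2.768e+06 micron (4 s.f.). Final answer: 2.768e+06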